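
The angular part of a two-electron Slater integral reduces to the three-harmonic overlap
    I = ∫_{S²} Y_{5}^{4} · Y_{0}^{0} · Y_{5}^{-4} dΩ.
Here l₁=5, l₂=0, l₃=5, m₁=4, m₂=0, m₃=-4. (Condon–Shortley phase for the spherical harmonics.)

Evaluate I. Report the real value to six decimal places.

Rules hold: Σm=0, L=10 even, 5≤5≤5.
N = 11·1·11 = 121
Δ = 0!·10!·0!/11! = 1/11
Racah Σ t=0..0: t=0:+1/14400 = 1/14400
⇒ 3j(5 0 5; 0 0 0)² = 1/11, sgn -1
Racah Σ t=0..0: t=0:+1/362880 = 1/362880
⇒ 3j(5 0 5; 4 0 -4)² = 1/11, sgn -1
4πI² = N·(3j₀)²·(3jₘ)² = 1/1
I = +1·√(1/4π) = 0.28209479

0.282095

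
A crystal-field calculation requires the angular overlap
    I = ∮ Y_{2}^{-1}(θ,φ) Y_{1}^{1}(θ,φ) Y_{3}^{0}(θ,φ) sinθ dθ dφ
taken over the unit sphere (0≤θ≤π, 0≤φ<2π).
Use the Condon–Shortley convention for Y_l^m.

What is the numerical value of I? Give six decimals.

Rules hold: Σm=0, L=6 even, 1≤3≤3.
N = 5·3·7 = 105
Δ = 0!·4!·2!/7! = 1/105
Racah Σ t=0..0: t=0:+1/4 = 1/4
⇒ 3j(2 1 3; 0 0 0)² = 3/35, sgn -1
Racah Σ t=0..0: t=0:+1/12 = 1/12
⇒ 3j(2 1 3; -1 1 0)² = 1/35, sgn -1
4πI² = N·(3j₀)²·(3jₘ)² = 9/35
I = +1·√(0.257143/4π) = 0.14304817

0.143048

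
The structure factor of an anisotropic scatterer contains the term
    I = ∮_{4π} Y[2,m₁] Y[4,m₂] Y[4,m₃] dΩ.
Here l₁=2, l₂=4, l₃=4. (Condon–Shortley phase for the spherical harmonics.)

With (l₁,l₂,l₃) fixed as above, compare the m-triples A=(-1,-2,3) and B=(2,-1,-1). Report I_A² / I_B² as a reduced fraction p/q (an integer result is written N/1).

7/8

Shared (l₁,l₂,l₃)=(2,4,4): N and (l;000)² cancel in I_A²/I_B².
A: Δ = 2!·2!·6!/11! = 1/13860; Racah Σ t=1..2: t=1:−1/240 t=2:+1/1440 = -1/288; ⇒ 3j(2 4 4; -1 -2 3)² = 5/132, sgn +1
B: Δ = 2!·2!·6!/11! = 1/13860; Racah Σ t=0..0: t=0:+1/144 = 1/144; ⇒ 3j(2 4 4; 2 -1 -1)² = 10/231, sgn -1
I_A²/I_B² = (5/132)/(10/231) = 7/8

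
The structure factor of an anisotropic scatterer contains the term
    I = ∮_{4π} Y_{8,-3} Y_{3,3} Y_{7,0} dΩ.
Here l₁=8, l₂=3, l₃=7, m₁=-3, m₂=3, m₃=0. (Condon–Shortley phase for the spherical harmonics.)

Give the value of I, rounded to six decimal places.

Checks pass: Σm=0; 18 even; l₃=7∈[5,11].
(2·8+1)(2·3+1)(2·7+1) = 1785
Δ: 4! 12! 2! / 19! → 1/5290740
sum: t=1:−1/7257600 t=2:+1/2073600 t=3:−1/7257600 = 1/4838400
3j²(8 3 7; 0 0 0) = Δ·Π!·Σ² = 252/20995  (sign -1)
sum: t=4:+1/29030400 = 1/29030400
3j²(8 3 7; -3 3 0) = Δ·Π!·Σ² = 165/8398  (sign -1)
combine: 4πI² = 1785·252/20995·165/8398 = 436590/1037153
take √, sign +1: I = 0.18302506

0.183025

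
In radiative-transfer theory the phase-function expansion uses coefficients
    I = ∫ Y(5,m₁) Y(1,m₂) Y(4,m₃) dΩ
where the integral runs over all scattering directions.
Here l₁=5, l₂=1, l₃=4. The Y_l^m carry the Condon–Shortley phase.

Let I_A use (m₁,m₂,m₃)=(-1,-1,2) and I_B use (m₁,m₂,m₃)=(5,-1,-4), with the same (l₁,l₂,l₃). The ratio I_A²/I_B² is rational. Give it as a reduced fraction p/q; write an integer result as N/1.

2/15

Shared (l₁,l₂,l₃)=(5,1,4): N and (l;000)² cancel in I_A²/I_B².
A: Δ = 2!·8!·0!/11! = 1/495; Racah Σ t=0..0: t=0:+1/2880 = 1/2880; ⇒ 3j(5 1 4; -1 -1 2)² = 2/165, sgn +1
B: Δ = 2!·8!·0!/11! = 1/495; Racah Σ t=0..0: t=0:+1/80640 = 1/80640; ⇒ 3j(5 1 4; 5 -1 -4)² = 1/11, sgn +1
I_A²/I_B² = (2/165)/(1/11) = 2/15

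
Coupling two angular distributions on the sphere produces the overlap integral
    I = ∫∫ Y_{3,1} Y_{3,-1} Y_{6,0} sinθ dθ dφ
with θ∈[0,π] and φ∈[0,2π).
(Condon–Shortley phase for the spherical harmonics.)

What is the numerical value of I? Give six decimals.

0.177816

Rules hold: Σm=0, L=12 even, 0≤6≤6.
N = 7·7·13 = 637
Δ = 0!·6!·6!/13! = 1/12012
Racah Σ t=0..0: t=0:+1/1296 = 1/1296
⇒ 3j(3 3 6; 0 0 0)² = 100/3003, sgn +1
Racah Σ t=0..0: t=0:+1/2304 = 1/2304
⇒ 3j(3 3 6; 1 -1 0)² = 75/4004, sgn +1
4πI² = N·(3j₀)²·(3jₘ)² = 625/1573
I = +1·√(0.39733/4π) = 0.17781595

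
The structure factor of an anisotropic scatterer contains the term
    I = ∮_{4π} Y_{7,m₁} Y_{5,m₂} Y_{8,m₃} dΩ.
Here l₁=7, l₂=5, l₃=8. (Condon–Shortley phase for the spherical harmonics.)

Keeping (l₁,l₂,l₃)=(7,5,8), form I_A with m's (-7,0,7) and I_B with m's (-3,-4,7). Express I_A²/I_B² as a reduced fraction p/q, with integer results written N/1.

Same 7,5,8: normalisation and zero-m 3j drop out of the ratio.
A: Δ: 4! 10! 6! / 21! → 1/814773960; sum: t=4:+1/10450944000 = 1/10450944000; 3j²(7 5 8; -7 0 7) = Δ·Π!·Σ² = 143/7752  (sign -1)
B: Δ: 4! 10! 6! / 21! → 1/814773960; sum: t=0:+1/10450944000 t=1:−1/1567641600 = -17/31352832000; 3j²(7 5 8; -3 -4 7) = Δ·Π!·Σ² = 17/1140  (sign +1)
I_A²/I_B² = (143/7752)/(17/1140) = 715/578

715/578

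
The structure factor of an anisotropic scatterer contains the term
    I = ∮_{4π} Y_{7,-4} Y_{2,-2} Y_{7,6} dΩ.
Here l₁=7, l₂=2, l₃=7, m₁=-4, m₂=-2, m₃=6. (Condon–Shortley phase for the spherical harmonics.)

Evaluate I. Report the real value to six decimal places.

-0.106948

Checks pass: Σm=0; 16 even; l₃=7∈[5,9].
(2·7+1)(2·2+1)(2·7+1) = 1125
Δ: 2! 12! 2! / 17! → 1/185640
sum: t=0:+1/2419200 t=1:−1/518400 t=2:+1/2419200 = -1/907200
3j²(7 2 7; 0 0 0) = Δ·Π!·Σ² = 56/3315  (sign +1)
sum: t=0:+1/159667200 = 1/159667200
3j²(7 2 7; -4 -2 6) = Δ·Π!·Σ² = 9/1190  (sign -1)
combine: 4πI² = 1125·56/3315·9/1190 = 540/3757
take √, sign -1: I = -0.10694768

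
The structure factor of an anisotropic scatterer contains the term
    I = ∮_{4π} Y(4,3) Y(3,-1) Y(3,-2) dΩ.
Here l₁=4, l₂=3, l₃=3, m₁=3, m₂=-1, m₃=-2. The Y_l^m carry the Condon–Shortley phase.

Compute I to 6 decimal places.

-0.095955

Rules hold: Σm=0, L=10 even, 1≤3≤7.
N = 9·7·7 = 441
Δ = 4!·4!·2!/11! = 1/34650
Racah Σ t=1..3: t=1:−1/72 t=2:+1/16 t=3:−1/72 = 5/144
⇒ 3j(4 3 3; 0 0 0)² = 2/77, sgn -1
Racah Σ t=0..1: t=0:+1/288 t=1:−1/144 = -1/288
⇒ 3j(4 3 3; 3 -1 -2)² = 1/99, sgn +1
4πI² = N·(3j₀)²·(3jₘ)² = 14/121
I = -1·√(0.115702/4π) = -0.09595473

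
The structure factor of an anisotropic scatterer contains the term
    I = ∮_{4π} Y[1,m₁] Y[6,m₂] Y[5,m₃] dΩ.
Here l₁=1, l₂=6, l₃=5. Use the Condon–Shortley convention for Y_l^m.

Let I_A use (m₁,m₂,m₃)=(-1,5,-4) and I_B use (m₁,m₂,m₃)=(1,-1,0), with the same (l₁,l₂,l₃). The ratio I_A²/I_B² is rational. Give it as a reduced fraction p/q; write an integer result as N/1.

55/21

l's match ⇒ only the (l;m) 3-j factors differ between A and B.
A: triangle coeff Δ(1,6,5) = 1/858; Σ_t [2,2]: t=2:+1/725760 = 1/725760; (3j)²=5/78 [(1 6 5; -1 5 -4)], sign=-1
B: triangle coeff Δ(1,6,5) = 1/858; Σ_t [0,0]: t=0:+1/28800 = 1/28800; (3j)²=7/286 [(1 6 5; 1 -1 0)], sign=-1
I_A²/I_B² = (5/78)/(7/286) = 55/21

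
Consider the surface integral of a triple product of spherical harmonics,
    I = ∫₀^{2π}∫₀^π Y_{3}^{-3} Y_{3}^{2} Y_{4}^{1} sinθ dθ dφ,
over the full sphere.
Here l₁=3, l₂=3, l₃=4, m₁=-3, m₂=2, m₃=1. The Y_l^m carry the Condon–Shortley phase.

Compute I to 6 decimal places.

Checks pass: Σm=0; 10 even; l₃=4∈[0,6].
(2·3+1)(2·3+1)(2·4+1) = 441
Δ: 2! 4! 4! / 11! → 1/34650
sum: t=0:+1/72 t=1:−1/16 t=2:+1/72 = -5/144
3j²(3 3 4; 0 0 0) = Δ·Π!·Σ² = 2/77  (sign -1)
sum: t=2:+1/288 = 1/288
3j²(3 3 4; -3 2 1) = Δ·Π!·Σ² = 5/231  (sign -1)
combine: 4πI² = 441·2/77·5/231 = 30/121
take √, sign +1: I = 0.14046335

0.140463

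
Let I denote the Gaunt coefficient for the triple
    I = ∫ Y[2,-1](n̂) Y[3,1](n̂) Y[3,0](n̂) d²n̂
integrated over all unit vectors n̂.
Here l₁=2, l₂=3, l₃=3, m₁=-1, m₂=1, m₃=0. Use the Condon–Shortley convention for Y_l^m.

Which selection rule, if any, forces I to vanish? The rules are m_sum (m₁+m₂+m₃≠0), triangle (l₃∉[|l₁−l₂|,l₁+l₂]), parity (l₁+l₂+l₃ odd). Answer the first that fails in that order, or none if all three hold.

none

m₁+m₂+m₃ = -1 + 1 + 0 = 0  ✓
triangle: |2−3|=1 ≤ l₃=3 ≤ 2+3=5  ✓
parity: l₁+l₂+l₃ = 8 is even  ✓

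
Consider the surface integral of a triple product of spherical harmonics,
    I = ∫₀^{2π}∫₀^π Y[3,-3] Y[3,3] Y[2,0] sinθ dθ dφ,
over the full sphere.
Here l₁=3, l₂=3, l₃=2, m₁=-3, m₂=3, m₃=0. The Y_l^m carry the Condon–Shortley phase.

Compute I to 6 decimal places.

Checks pass: Σm=0; 8 even; l₃=2∈[0,6].
(2·3+1)(2·3+1)(2·2+1) = 245
Δ: 4! 2! 2! / 9! → 1/3780
sum: t=1:−1/24 t=2:+1/4 t=3:−1/24 = 1/6
3j²(3 3 2; 0 0 0) = Δ·Π!·Σ² = 4/105  (sign +1)
sum: t=4:+1/96 = 1/96
3j²(3 3 2; -3 3 0) = Δ·Π!·Σ² = 5/84  (sign +1)
combine: 4πI² = 245·4/105·5/84 = 5/9
take √, sign +1: I = 0.21026104

0.210261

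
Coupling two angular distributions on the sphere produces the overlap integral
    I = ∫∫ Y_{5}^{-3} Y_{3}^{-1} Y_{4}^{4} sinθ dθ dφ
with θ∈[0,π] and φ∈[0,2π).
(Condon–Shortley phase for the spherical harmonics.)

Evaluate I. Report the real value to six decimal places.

Checks pass: Σm=0; 12 even; l₃=4∈[2,8].
(2·5+1)(2·3+1)(2·4+1) = 693
Δ: 4! 6! 2! / 13! → 1/180180
sum: t=1:−1/576 t=2:+1/144 t=3:−1/576 = 1/288
3j²(5 3 4; 0 0 0) = Δ·Π!·Σ² = 20/1001  (sign +1)
sum: t=2:+1/5760 = 1/5760
3j²(5 3 4; -3 -1 4) = Δ·Π!·Σ² = 56/2145  (sign +1)
combine: 4πI² = 693·20/1001·56/2145 = 672/1859
take √, sign +1: I = 0.16960553

0.169606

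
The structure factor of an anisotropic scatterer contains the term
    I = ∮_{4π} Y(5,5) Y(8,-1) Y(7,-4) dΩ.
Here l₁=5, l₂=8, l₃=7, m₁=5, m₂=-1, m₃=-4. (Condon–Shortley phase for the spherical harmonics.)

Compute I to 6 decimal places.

-0.111489

Checks pass: Σm=0; 20 even; l₃=7∈[3,13].
(2·5+1)(2·8+1)(2·7+1) = 2805
Δ: 6! 4! 10! / 21! → 1/814773960
sum: t=1:−1/87091200 t=2:+1/4976640 t=3:−1/2073600 t=4:+1/4976640 t=5:−1/87091200 = -1/9676800
3j²(5 8 7; 0 0 0) = Δ·Π!·Σ² = 360/46189  (sign +1)
sum: t=0:+1/522547200 = 1/522547200
3j²(5 8 7; 5 -1 -4) = Δ·Π!·Σ² = 30/4199  (sign -1)
combine: 4πI² = 2805·360/46189·30/4199 = 162000/1037153
take √, sign -1: I = -0.11148878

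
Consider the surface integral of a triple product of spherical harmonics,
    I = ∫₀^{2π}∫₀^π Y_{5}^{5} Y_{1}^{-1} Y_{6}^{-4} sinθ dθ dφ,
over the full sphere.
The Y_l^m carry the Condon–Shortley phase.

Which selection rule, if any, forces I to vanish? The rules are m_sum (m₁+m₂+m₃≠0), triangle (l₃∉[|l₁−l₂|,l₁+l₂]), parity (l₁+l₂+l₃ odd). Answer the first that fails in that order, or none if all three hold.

Σmᵢ = 0  ✓
l₃∈[|l₁−l₂|,l₁+l₂]=[4,6], have l₃=6  ✓
Σlᵢ = 12 ⇒ even  ✓

none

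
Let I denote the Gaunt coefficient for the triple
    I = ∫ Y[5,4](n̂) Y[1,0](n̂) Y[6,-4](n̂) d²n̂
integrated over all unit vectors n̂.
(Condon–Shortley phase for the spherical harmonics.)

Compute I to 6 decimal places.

m-sum 0 ✓  L=12 even ✓  4≤6≤6 ✓
Π(2lᵢ+1) = 11×3×13 = 429
triangle coeff Δ(5,1,6) = 1/858
Σ_t [0,0]: t=0:+1/14400 = 1/14400
(3j)²=6/143 [(5 1 6; 0 0 0)], sign=+1
Σ_t [0,0]: t=0:+1/362880 = 1/362880
(3j)²=10/429 [(5 1 6; 4 0 -4)], sign=+1
⇒ 4πI² = 60/143
I = (+1)√(60/143/(4π)) = 0.18272698

0.182727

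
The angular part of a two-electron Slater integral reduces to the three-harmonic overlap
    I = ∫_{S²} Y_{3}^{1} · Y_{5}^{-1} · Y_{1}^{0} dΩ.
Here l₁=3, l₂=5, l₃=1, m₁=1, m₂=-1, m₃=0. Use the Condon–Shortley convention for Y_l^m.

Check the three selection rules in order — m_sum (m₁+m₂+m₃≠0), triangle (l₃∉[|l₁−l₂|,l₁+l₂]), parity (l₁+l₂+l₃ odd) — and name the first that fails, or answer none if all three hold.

triangle

Σmᵢ = 0  ✓
l₃∈[|l₁−l₂|,l₁+l₂]=[2,8], have l₃=1  ✗
Σlᵢ = 9 ⇒ odd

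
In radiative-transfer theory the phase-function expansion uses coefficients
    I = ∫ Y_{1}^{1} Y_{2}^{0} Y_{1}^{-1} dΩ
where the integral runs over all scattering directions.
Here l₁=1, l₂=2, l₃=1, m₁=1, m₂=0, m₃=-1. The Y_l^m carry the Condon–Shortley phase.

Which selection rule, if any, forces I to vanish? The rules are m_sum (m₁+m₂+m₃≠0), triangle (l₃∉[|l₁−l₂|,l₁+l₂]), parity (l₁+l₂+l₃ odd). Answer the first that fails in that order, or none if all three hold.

Σmᵢ = 0  ✓
l₃∈[|l₁−l₂|,l₁+l₂]=[1,3], have l₃=1  ✓
Σlᵢ = 4 ⇒ even  ✓

none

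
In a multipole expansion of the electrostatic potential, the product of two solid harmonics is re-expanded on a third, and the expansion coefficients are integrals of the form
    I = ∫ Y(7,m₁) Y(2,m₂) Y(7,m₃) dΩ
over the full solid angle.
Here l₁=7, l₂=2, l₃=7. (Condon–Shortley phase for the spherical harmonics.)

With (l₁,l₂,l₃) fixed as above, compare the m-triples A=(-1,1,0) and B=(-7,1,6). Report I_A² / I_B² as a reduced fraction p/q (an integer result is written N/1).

Same 7,2,7: normalisation and zero-m 3j drop out of the ratio.
A: Δ: 2! 12! 2! / 17! → 1/185640; sum: t=1:−1/1209600 t=2:+1/1036800 = 1/7257600; 3j²(7 2 7; -1 1 0) = Δ·Π!·Σ² = 1/2210  (sign -1)
B: Δ: 2! 12! 2! / 17! → 1/185640; sum: t=2:+1/958003200 = 1/958003200; 3j²(7 2 7; -7 1 6) = Δ·Π!·Σ² = 13/680  (sign -1)
I_A²/I_B² = (1/2210)/(13/680) = 4/169

4/169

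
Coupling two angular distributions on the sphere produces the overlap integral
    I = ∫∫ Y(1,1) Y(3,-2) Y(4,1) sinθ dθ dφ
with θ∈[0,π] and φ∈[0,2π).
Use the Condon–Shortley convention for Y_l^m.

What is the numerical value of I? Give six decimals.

m-sum 0 ✓  L=8 even ✓  2≤4≤4 ✓
Π(2lᵢ+1) = 3×7×9 = 189
triangle coeff Δ(1,3,4) = 1/252
Σ_t [0,0]: t=0:+1/36 = 1/36
(3j)²=4/63 [(1 3 4; 0 0 0)], sign=+1
Σ_t [0,0]: t=0:+1/240 = 1/240
(3j)²=1/84 [(1 3 4; 1 -2 1)], sign=-1
⇒ 4πI² = 1/7
I = (-1)√(1/7/(4π)) = -0.10662181

-0.106622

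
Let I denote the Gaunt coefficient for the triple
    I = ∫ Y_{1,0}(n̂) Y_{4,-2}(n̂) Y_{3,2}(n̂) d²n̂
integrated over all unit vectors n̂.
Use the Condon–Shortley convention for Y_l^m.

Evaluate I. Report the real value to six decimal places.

Rules hold: Σm=0, L=8 even, 3≤3≤5.
N = 3·9·7 = 189
Δ = 2!·0!·6!/9! = 1/252
Racah Σ t=1..1: t=1:−1/36 = -1/36
⇒ 3j(1 4 3; 0 0 0)² = 4/63, sgn +1
Racah Σ t=1..1: t=1:−1/120 = -1/120
⇒ 3j(1 4 3; 0 -2 2)² = 1/21, sgn +1
4πI² = N·(3j₀)²·(3jₘ)² = 4/7
I = +1·√(0.571429/4π) = 0.21324362

0.213244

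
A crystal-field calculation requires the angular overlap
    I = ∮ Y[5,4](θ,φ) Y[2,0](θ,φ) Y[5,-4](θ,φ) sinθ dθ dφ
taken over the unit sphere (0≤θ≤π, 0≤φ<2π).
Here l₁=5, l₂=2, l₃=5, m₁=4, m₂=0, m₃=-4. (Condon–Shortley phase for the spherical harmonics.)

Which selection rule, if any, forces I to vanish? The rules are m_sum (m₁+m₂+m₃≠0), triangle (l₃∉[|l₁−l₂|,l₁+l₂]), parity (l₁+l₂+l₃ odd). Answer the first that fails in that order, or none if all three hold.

m₁+m₂+m₃ = 4 + 0 − 4 = 0  ✓
triangle: |5−2|=3 ≤ l₃=5 ≤ 5+2=7  ✓
parity: l₁+l₂+l₃ = 12 is even  ✓

none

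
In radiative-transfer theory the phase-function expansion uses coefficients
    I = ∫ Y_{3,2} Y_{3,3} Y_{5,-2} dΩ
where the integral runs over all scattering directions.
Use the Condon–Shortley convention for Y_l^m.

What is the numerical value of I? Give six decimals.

0.000000

Σmᵢ = 3 ≠ 0, so the φ-integral vanishes; I = 0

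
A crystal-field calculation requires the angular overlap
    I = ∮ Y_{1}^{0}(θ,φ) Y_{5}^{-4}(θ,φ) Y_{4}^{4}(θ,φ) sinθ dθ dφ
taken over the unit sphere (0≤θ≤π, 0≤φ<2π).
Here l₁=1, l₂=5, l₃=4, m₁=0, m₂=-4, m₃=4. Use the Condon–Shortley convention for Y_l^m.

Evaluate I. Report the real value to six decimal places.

0.147319

m-sum 0 ✓  L=10 even ✓  4≤4≤6 ✓
Π(2lᵢ+1) = 3×11×9 = 297
triangle coeff Δ(1,5,4) = 1/495
Σ_t [1,1]: t=1:−1/576 = -1/576
(3j)²=5/99 [(1 5 4; 0 0 0)], sign=-1
Σ_t [1,1]: t=1:−1/40320 = -1/40320
(3j)²=1/55 [(1 5 4; 0 -4 4)], sign=-1
⇒ 4πI² = 3/11
I = (+1)√(3/11/(4π)) = 0.14731920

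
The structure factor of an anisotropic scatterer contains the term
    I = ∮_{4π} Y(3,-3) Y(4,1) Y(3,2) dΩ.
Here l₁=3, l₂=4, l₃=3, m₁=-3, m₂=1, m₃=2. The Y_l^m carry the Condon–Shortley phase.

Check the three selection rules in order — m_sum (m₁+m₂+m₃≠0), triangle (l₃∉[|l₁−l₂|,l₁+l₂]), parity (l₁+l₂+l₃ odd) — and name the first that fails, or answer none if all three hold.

azimuthal sum: -3 + 1 + 2 = 0  ✓
1 ≤ 3 ≤ 7 (triangle on l)  ✓
L = 3 + 4 + 3 = 10 (even)  ✓

none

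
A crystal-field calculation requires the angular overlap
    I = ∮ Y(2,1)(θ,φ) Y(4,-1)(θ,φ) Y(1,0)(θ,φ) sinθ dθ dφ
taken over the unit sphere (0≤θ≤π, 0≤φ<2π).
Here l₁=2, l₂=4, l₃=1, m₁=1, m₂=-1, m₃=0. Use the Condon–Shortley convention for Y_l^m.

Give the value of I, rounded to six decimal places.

0.000000

triangle: need 2≤l₃≤6, have 1; I=0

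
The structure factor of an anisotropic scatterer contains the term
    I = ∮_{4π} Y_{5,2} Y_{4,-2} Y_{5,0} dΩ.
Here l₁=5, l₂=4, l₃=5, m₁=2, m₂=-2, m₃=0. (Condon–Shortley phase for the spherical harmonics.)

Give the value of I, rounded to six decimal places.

m-sum 0 ✓  L=14 even ✓  1≤5≤9 ✓
Π(2lᵢ+1) = 11×9×11 = 1089
triangle coeff Δ(5,4,5) = 1/3153150
Σ_t [0,4]: t=0:+1/69120 t=1:−1/1728 t=2:+1/576 t=3:−1/1728 t=4:+1/69120 = 7/11520
(3j)²=2/143 [(5 4 5; 0 0 0)], sign=-1
Σ_t [0,2]: t=0:+1/3456 t=1:−1/1728 t=2:+1/11520 = -7/34560
(3j)²=7/858 [(5 4 5; 2 -2 0)], sign=+1
⇒ 4πI² = 21/169
I = (-1)√(21/169/(4π)) = -0.09944006

-0.099440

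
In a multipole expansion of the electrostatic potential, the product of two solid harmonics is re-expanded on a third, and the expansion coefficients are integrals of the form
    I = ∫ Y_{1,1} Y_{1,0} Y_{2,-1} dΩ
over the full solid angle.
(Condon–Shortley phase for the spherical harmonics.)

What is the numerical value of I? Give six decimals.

-0.218510

Rules hold: Σm=0, L=4 even, 0≤2≤2.
N = 3·3·5 = 45
Δ = 0!·2!·2!/5! = 1/30
Racah Σ t=0..0: t=0:+1/1 = 1/1
⇒ 3j(1 1 2; 0 0 0)² = 2/15, sgn +1
Racah Σ t=0..0: t=0:+1/2 = 1/2
⇒ 3j(1 1 2; 1 0 -1)² = 1/10, sgn -1
4πI² = N·(3j₀)²·(3jₘ)² = 3/5
I = -1·√(0.6/4π) = -0.21850969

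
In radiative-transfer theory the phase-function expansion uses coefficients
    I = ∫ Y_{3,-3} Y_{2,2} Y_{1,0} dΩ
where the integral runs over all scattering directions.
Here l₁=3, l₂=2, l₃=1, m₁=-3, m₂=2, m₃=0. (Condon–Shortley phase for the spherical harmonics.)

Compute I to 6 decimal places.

Σmᵢ = -1 ≠ 0, so the φ-integral vanishes; I = 0

0.000000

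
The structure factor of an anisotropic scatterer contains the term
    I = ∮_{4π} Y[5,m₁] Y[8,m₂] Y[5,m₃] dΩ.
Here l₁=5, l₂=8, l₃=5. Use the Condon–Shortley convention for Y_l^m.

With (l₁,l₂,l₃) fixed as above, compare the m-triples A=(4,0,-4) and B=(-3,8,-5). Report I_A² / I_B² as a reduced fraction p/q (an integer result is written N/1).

961/7150

Shared (l₁,l₂,l₃)=(5,8,5): N and (l;000)² cancel in I_A²/I_B².
A: Δ = 8!·2!·8!/19! = 1/37413090; Racah Σ t=0..1: t=0:+1/1625702400 t=1:−1/50803200 = -31/1625702400; ⇒ 3j(5 8 5; 4 0 -4)² = 961/461890, sgn +1
B: Δ = 8!·2!·8!/19! = 1/37413090; Racah Σ t=8..8: t=8:+1/3251404800 = 1/3251404800; ⇒ 3j(5 8 5; -3 8 -5)² = 5/323, sgn +1
I_A²/I_B² = (961/461890)/(5/323) = 961/7150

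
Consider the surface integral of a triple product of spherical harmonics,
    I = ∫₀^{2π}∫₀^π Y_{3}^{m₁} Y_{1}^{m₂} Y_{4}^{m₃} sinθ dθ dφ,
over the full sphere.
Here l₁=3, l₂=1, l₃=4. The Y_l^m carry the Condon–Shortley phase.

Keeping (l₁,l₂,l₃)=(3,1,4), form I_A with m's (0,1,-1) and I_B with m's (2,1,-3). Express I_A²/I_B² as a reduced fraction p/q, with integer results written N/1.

l's match ⇒ only the (l;m) 3-j factors differ between A and B.
A: triangle coeff Δ(3,1,4) = 1/252; Σ_t [0,0]: t=0:+1/72 = 1/72; (3j)²=5/126 [(3 1 4; 0 1 -1)], sign=-1
B: triangle coeff Δ(3,1,4) = 1/252; Σ_t [0,0]: t=0:+1/240 = 1/240; (3j)²=1/12 [(3 1 4; 2 1 -3)], sign=-1
I_A²/I_B² = (5/126)/(1/12) = 10/21

10/21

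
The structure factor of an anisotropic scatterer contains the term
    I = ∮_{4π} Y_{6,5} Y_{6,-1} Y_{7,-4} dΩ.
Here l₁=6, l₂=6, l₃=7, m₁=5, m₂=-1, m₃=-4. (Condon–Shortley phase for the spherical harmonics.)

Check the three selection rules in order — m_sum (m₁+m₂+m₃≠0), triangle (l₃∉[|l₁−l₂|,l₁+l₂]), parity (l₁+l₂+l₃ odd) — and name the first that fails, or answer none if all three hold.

azimuthal sum: 5 − 1 − 4 = 0  ✓
0 ≤ 7 ≤ 12 (triangle on l)  ✓
L = 6 + 6 + 7 = 19 (odd)  ✗

parity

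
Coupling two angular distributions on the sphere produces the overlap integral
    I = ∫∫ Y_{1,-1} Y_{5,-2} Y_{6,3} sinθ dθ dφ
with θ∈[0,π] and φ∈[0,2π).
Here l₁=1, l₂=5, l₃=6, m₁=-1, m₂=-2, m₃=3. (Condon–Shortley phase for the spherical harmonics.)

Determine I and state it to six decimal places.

m-sum 0 ✓  L=12 even ✓  4≤6≤6 ✓
Π(2lᵢ+1) = 3×11×13 = 429
triangle coeff Δ(1,5,6) = 1/858
Σ_t [0,0]: t=0:+1/14400 = 1/14400
(3j)²=6/143 [(1 5 6; 0 0 0)], sign=+1
Σ_t [0,0]: t=0:+1/60480 = 1/60480
(3j)²=6/143 [(1 5 6; -1 -2 3)], sign=-1
⇒ 4πI² = 108/143
I = (-1)√(108/143/(4π)) = -0.24515397

-0.245154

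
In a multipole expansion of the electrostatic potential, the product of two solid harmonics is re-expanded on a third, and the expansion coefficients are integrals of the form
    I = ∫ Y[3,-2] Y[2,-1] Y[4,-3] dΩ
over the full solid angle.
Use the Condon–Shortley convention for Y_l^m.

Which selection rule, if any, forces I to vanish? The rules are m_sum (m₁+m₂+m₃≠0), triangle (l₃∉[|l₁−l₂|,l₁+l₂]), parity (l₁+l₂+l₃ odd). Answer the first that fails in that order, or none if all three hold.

azimuthal sum: -2 − 1 − 3 = -6  ✗
1 ≤ 4 ≤ 5 (triangle on l)
L = 3 + 2 + 4 = 9 (odd)

m_sum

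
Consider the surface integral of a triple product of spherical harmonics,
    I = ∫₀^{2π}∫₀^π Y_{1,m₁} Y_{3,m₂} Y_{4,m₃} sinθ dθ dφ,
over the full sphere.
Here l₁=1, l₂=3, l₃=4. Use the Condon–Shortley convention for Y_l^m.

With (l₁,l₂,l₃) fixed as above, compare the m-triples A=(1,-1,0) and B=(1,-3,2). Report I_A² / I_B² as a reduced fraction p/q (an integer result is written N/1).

Same 1,3,4: normalisation and zero-m 3j drop out of the ratio.
A: Δ: 0! 2! 6! / 9! → 1/252; sum: t=0:+1/96 = 1/96; 3j²(1 3 4; 1 -1 0) = Δ·Π!·Σ² = 1/42  (sign +1)
B: Δ: 0! 2! 6! / 9! → 1/252; sum: t=0:+1/1440 = 1/1440; 3j²(1 3 4; 1 -3 2) = Δ·Π!·Σ² = 1/252  (sign +1)
I_A²/I_B² = (1/42)/(1/252) = 6/1

6/1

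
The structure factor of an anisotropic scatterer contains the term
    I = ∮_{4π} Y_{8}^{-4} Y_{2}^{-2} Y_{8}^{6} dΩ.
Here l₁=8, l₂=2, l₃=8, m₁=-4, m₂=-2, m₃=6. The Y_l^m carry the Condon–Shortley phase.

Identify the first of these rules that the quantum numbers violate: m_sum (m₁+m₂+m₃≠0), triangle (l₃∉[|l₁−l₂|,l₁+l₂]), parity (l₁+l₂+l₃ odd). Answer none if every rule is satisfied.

m₁+m₂+m₃ = -4 − 2 + 6 = 0  ✓
triangle: |8−2|=6 ≤ l₃=8 ≤ 8+2=10  ✓
parity: l₁+l₂+l₃ = 18 is even  ✓

none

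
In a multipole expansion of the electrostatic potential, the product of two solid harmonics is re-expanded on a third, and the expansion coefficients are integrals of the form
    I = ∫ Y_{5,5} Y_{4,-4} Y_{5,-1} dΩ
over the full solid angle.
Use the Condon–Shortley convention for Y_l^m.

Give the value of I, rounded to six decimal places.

-0.075170

Checks pass: Σm=0; 14 even; l₃=5∈[1,9].
(2·5+1)(2·4+1)(2·5+1) = 1089
Δ: 4! 6! 4! / 15! → 1/3153150
sum: t=0:+1/69120 t=1:−1/1728 t=2:+1/576 t=3:−1/1728 t=4:+1/69120 = 7/11520
3j²(5 4 5; 0 0 0) = Δ·Π!·Σ² = 2/143  (sign -1)
sum: t=0:+1/414720 = 1/414720
3j²(5 4 5; 5 -4 -1) = Δ·Π!·Σ² = 2/429  (sign +1)
combine: 4πI² = 1089·2/143·2/429 = 12/169
take √, sign -1: I = -0.07516962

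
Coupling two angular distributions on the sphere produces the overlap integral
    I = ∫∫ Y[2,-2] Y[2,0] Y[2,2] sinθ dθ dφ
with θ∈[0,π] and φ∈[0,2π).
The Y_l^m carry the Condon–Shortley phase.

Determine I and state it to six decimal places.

-0.180224

Checks pass: Σm=0; 6 even; l₃=2∈[0,4].
(2·2+1)(2·2+1)(2·2+1) = 125
Δ: 2! 2! 2! / 7! → 1/630
sum: t=0:+1/8 t=1:−1/1 t=2:+1/8 = -3/4
3j²(2 2 2; 0 0 0) = Δ·Π!·Σ² = 2/35  (sign -1)
sum: t=2:+1/8 = 1/8
3j²(2 2 2; -2 0 2) = Δ·Π!·Σ² = 2/35  (sign +1)
combine: 4πI² = 125·2/35·2/35 = 20/49
take √, sign -1: I = -0.18022375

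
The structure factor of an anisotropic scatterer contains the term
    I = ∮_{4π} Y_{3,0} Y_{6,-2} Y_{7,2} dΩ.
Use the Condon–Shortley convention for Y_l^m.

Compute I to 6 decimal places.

m-sum 0 ✓  L=16 even ✓  3≤7≤9 ✓
Π(2lᵢ+1) = 7×13×15 = 1365
triangle coeff Δ(3,6,7) = 1/2042040
Σ_t [0,2]: t=0:+1/207360 t=1:−1/57600 t=2:+1/207360 = -1/129600
(3j)²=168/12155 [(3 6 7; 0 0 0)], sign=+1
Σ_t [0,2]: t=0:+1/207360 t=1:−1/120960 t=2:+1/967680 = -1/414720
(3j)²=21/4862 [(3 6 7; 0 -2 2)], sign=+1
⇒ 4πI² = 37044/454597
I = (+1)√(37044/454597/(4π)) = 0.08052685

0.080527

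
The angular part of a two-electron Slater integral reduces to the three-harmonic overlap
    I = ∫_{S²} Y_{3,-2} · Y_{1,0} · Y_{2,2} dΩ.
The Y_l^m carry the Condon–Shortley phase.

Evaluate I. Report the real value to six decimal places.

0.184674

m-sum 0 ✓  L=6 even ✓  2≤2≤4 ✓
Π(2lᵢ+1) = 7×3×5 = 105
triangle coeff Δ(3,1,2) = 1/105
Σ_t [1,1]: t=1:−1/4 = -1/4
(3j)²=3/35 [(3 1 2; 0 0 0)], sign=-1
Σ_t [1,1]: t=1:−1/24 = -1/24
(3j)²=1/21 [(3 1 2; -2 0 2)], sign=-1
⇒ 4πI² = 3/7
I = (+1)√(3/7/(4π)) = 0.18467439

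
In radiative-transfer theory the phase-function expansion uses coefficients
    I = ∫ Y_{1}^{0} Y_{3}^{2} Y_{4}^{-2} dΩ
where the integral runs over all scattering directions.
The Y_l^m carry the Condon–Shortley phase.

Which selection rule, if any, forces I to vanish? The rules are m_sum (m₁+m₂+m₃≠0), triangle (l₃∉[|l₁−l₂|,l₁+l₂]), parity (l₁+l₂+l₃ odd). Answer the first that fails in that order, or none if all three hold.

none

m₁+m₂+m₃ = 0 + 2 − 2 = 0  ✓
triangle: |1−3|=2 ≤ l₃=4 ≤ 1+3=4  ✓
parity: l₁+l₂+l₃ = 8 is even  ✓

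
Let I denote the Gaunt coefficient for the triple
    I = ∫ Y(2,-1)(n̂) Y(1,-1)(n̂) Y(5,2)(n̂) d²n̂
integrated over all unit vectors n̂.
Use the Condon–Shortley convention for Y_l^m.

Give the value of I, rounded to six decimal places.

0.000000

|2−1|≤5≤2+1 violated ⇒ I = 0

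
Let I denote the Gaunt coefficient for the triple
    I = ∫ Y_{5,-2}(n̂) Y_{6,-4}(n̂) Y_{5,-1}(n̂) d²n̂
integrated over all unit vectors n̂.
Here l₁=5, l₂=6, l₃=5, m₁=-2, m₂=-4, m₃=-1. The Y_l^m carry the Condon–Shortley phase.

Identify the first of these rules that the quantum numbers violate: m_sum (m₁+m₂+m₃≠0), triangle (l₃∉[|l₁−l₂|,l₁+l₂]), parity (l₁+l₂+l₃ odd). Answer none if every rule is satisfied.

Σmᵢ = -7  ✗
l₃∈[|l₁−l₂|,l₁+l₂]=[1,11], have l₃=5
Σlᵢ = 16 ⇒ even

m_sum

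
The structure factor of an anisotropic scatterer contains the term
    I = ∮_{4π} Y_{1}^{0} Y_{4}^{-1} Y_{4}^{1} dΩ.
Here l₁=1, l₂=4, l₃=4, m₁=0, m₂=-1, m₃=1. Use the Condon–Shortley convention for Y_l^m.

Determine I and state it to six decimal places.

0.000000

l₁+l₂+l₃=9 is odd: 3j(l;000)=0 ⇒ I=0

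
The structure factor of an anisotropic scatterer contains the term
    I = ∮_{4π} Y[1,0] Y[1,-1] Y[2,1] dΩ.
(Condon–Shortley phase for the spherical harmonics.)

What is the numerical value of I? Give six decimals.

-0.218510

Checks pass: Σm=0; 4 even; l₃=2∈[0,2].
(2·1+1)(2·1+1)(2·2+1) = 45
Δ: 0! 2! 2! / 5! → 1/30
sum: t=0:+1/1 = 1/1
3j²(1 1 2; 0 0 0) = Δ·Π!·Σ² = 2/15  (sign +1)
sum: t=0:+1/2 = 1/2
3j²(1 1 2; 0 -1 1) = Δ·Π!·Σ² = 1/10  (sign -1)
combine: 4πI² = 45·2/15·1/10 = 3/5
take √, sign -1: I = -0.21850969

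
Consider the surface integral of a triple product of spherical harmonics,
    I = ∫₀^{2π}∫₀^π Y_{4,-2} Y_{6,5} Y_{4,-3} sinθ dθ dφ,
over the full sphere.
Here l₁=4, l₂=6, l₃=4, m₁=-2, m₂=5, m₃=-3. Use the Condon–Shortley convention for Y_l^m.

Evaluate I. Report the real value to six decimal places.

Rules hold: Σm=0, L=14 even, 2≤4≤10.
N = 9·13·9 = 1053
Δ = 6!·2!·6!/15! = 1/1261260
Racah Σ t=2..4: t=2:+1/4608 t=3:−1/1296 t=4:+1/4608 = -7/20736
⇒ 3j(4 6 4; 0 0 0)² = 20/1287, sgn -1
Racah Σ t=5..6: t=5:−1/86400 t=6:+1/172800 = -1/172800
⇒ 3j(4 6 4; -2 5 -3)² = 1/130, sgn +1
4πI² = N·(3j₀)²·(3jₘ)² = 18/143
I = -1·√(0.125874/4π) = -0.10008369

-0.100084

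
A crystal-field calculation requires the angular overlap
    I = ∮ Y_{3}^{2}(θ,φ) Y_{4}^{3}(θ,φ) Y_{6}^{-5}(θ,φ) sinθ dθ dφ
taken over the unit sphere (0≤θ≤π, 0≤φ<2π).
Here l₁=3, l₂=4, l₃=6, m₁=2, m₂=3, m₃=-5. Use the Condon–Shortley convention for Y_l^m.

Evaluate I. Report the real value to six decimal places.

0.000000

l₁+l₂+l₃=13 is odd: 3j(l;000)=0 ⇒ I=0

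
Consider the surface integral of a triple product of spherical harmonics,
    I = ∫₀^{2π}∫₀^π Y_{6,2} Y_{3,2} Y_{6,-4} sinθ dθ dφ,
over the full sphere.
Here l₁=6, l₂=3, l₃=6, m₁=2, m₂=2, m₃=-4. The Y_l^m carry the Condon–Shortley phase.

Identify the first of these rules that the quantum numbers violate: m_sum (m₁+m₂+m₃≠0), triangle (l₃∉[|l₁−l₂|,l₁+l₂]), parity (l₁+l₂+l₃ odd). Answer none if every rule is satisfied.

parity

Σmᵢ = 0  ✓
l₃∈[|l₁−l₂|,l₁+l₂]=[3,9], have l₃=6  ✓
Σlᵢ = 15 ⇒ odd  ✗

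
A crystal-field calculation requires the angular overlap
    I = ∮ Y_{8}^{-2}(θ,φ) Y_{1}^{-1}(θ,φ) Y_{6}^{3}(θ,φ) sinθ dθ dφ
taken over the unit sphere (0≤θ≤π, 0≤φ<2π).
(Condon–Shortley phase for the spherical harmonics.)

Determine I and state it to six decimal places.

|8−1|≤6≤8+1 violated ⇒ I = 0

0.000000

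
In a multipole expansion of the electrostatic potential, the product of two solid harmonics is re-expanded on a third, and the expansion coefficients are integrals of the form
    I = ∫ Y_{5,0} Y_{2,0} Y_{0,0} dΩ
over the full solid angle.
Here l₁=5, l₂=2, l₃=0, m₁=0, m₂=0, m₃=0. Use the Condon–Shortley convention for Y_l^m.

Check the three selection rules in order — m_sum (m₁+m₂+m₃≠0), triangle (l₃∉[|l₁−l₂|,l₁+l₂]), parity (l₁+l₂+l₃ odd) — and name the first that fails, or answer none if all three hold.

triangle

Σmᵢ = 0  ✓
l₃∈[|l₁−l₂|,l₁+l₂]=[3,7], have l₃=0  ✗
Σlᵢ = 7 ⇒ odd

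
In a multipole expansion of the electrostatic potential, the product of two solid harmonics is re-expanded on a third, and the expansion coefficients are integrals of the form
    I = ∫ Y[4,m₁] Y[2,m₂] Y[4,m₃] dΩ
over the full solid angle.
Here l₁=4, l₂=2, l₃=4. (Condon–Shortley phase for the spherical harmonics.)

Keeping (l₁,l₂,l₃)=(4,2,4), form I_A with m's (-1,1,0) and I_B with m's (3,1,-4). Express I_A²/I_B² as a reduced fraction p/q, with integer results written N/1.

5/98

l's match ⇒ only the (l;m) 3-j factors differ between A and B.
A: triangle coeff Δ(4,2,4) = 1/13860; Σ_t [1,2]: t=1:−1/96 t=2:+1/72 = 1/288; (3j)²=1/462 [(4 2 4; -1 1 0)], sign=+1
B: triangle coeff Δ(4,2,4) = 1/13860; Σ_t [1,1]: t=1:−1/1440 = -1/1440; (3j)²=7/165 [(4 2 4; 3 1 -4)], sign=-1
I_A²/I_B² = (1/462)/(7/165) = 5/98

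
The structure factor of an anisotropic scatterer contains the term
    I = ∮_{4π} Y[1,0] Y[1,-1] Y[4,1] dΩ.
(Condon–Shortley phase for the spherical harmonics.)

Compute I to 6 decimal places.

0.000000

triangle: need 0≤l₃≤2, have 4; I=0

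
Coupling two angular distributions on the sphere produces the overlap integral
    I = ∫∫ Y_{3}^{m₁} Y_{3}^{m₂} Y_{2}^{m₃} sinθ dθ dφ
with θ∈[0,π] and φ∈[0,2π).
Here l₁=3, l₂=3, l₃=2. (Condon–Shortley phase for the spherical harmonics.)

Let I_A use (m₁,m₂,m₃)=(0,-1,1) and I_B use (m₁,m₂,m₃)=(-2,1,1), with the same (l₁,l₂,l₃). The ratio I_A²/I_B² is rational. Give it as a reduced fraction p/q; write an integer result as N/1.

Shared (l₁,l₂,l₃)=(3,3,2): N and (l;000)² cancel in I_A²/I_B².
A: Δ = 4!·2!·2!/9! = 1/3780; Racah Σ t=1..2: t=1:−1/12 t=2:+1/8 = 1/24; ⇒ 3j(3 3 2; 0 -1 1)² = 1/210, sgn -1
B: Δ = 4!·2!·2!/9! = 1/3780; Racah Σ t=3..4: t=3:−1/12 t=4:+1/48 = -1/16; ⇒ 3j(3 3 2; -2 1 1)² = 1/28, sgn +1
I_A²/I_B² = (1/210)/(1/28) = 2/15

2/15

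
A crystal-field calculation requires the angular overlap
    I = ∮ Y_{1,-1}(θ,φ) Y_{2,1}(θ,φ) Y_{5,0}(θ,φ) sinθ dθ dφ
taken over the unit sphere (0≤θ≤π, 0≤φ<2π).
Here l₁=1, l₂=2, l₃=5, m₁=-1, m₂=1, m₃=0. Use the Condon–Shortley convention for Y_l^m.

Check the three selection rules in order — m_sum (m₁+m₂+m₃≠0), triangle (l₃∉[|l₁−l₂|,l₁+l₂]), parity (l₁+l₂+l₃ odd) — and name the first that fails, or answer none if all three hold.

triangle

azimuthal sum: -1 + 1 + 0 = 0  ✓
1 ≤ 5 ≤ 3 (triangle on l)  ✗
L = 1 + 2 + 5 = 8 (even)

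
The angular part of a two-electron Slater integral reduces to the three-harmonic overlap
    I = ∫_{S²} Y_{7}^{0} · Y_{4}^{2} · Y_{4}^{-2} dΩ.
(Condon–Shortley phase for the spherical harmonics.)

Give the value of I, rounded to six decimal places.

0.000000

Σlᵢ=15 odd — θ-integrand is odd under cosθ→−cosθ; I=0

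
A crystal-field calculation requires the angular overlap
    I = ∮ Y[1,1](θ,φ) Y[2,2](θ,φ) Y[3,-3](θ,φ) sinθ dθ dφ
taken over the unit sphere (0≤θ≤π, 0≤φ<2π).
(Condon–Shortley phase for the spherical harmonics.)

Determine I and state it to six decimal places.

-0.319865

Rules hold: Σm=0, L=6 even, 1≤3≤3.
N = 3·5·7 = 105
Δ = 0!·2!·4!/7! = 1/105
Racah Σ t=0..0: t=0:+1/4 = 1/4
⇒ 3j(1 2 3; 0 0 0)² = 3/35, sgn -1
Racah Σ t=0..0: t=0:+1/48 = 1/48
⇒ 3j(1 2 3; 1 2 -3)² = 1/7, sgn +1
4πI² = N·(3j₀)²·(3jₘ)² = 9/7
I = -1·√(1.28571/4π) = -0.31986543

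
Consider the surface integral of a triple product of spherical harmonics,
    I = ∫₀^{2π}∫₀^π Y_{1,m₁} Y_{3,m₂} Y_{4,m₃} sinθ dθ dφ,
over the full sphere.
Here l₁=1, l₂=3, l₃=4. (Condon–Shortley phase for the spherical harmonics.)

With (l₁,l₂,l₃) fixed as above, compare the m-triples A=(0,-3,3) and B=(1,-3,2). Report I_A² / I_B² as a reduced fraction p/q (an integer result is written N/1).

7/1

Shared (l₁,l₂,l₃)=(1,3,4): N and (l;000)² cancel in I_A²/I_B².
A: Δ = 0!·2!·6!/9! = 1/252; Racah Σ t=0..0: t=0:+1/720 = 1/720; ⇒ 3j(1 3 4; 0 -3 3)² = 1/36, sgn -1
B: Δ = 0!·2!·6!/9! = 1/252; Racah Σ t=0..0: t=0:+1/1440 = 1/1440; ⇒ 3j(1 3 4; 1 -3 2)² = 1/252, sgn +1
I_A²/I_B² = (1/36)/(1/252) = 7/1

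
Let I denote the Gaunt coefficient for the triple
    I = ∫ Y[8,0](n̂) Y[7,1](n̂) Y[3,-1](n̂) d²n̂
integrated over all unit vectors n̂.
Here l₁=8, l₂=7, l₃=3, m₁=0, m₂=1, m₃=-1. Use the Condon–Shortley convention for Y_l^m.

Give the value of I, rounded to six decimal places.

m-sum 0 ✓  L=18 even ✓  1≤3≤15 ✓
Π(2lᵢ+1) = 17×15×7 = 1785
triangle coeff Δ(8,7,3) = 1/5290740
Σ_t [5,7]: t=5:−1/7257600 t=6:+1/2073600 t=7:−1/7257600 = 1/4838400
(3j)²=252/20995 [(8 7 3; 0 0 0)], sign=-1
Σ_t [6,8]: t=6:+1/4147200 t=7:−1/3628800 t=8:+1/46448640 = -1/77414400
(3j)²=3/41990 [(8 7 3; 0 1 -1)], sign=-1
⇒ 4πI² = 7938/5185765
I = (+1)√(7938/5185765/(4π)) = 0.01103683

0.011037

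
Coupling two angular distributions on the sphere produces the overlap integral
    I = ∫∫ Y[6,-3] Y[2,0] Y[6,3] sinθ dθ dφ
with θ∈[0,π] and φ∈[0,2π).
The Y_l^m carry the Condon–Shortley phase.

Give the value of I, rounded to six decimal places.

-0.057344

Rules hold: Σm=0, L=14 even, 4≤6≤8.
N = 13·5·13 = 845
Δ = 2!·10!·2!/15! = 1/90090
Racah Σ t=0..2: t=0:+1/69120 t=1:−1/14400 t=2:+1/69120 = -7/172800
⇒ 3j(6 2 6; 0 0 0)² = 14/715, sgn -1
Racah Σ t=0..2: t=0:+1/1451520 t=1:−1/80640 t=2:+1/120960 = -1/290304
⇒ 3j(6 2 6; -3 0 3)² = 5/2002, sgn +1
4πI² = N·(3j₀)²·(3jₘ)² = 5/121
I = -1·√(0.0413223/4π) = -0.05734392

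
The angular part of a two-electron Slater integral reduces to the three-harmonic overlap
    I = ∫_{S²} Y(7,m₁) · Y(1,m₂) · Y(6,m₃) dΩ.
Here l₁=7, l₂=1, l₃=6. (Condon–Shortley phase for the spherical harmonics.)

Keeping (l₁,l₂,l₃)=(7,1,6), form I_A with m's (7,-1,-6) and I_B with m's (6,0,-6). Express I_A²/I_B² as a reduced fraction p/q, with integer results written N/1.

Same 7,1,6: normalisation and zero-m 3j drop out of the ratio.
A: Δ: 2! 12! 0! / 15! → 1/1365; sum: t=0:+1/958003200 = 1/958003200; 3j²(7 1 6; 7 -1 -6) = Δ·Π!·Σ² = 1/15  (sign +1)
B: Δ: 2! 12! 0! / 15! → 1/1365; sum: t=1:−1/479001600 = -1/479001600; 3j²(7 1 6; 6 0 -6) = Δ·Π!·Σ² = 1/105  (sign -1)
I_A²/I_B² = (1/15)/(1/105) = 7/1

7/1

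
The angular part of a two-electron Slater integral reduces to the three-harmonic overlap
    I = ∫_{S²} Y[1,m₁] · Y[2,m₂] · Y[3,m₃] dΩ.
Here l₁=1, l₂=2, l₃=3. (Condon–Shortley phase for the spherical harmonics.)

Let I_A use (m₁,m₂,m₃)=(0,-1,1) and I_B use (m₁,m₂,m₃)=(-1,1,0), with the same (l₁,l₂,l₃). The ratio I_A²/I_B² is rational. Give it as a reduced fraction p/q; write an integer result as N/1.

8/3

l's match ⇒ only the (l;m) 3-j factors differ between A and B.
A: triangle coeff Δ(1,2,3) = 1/105; Σ_t [0,0]: t=0:+1/6 = 1/6; (3j)²=8/105 [(1 2 3; 0 -1 1)], sign=+1
B: triangle coeff Δ(1,2,3) = 1/105; Σ_t [0,0]: t=0:+1/12 = 1/12; (3j)²=1/35 [(1 2 3; -1 1 0)], sign=-1
I_A²/I_B² = (8/105)/(1/35) = 8/3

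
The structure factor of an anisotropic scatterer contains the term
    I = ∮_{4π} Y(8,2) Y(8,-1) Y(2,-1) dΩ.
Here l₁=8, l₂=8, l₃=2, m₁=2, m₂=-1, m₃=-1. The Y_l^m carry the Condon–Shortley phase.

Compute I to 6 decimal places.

0.068038

m-sum 0 ✓  L=18 even ✓  0≤2≤16 ✓
Π(2lᵢ+1) = 17×17×5 = 1445
triangle coeff Δ(8,8,2) = 1/348840
Σ_t [6,8]: t=6:+1/116121600 t=7:−1/25401600 t=8:+1/116121600 = -1/45158400
(3j)²=24/1615 [(8 8 2; 0 0 0)], sign=-1
Σ_t [5,6]: t=5:−1/87091200 t=6:+1/58060800 = 1/174182400
(3j)²=7/2584 [(8 8 2; 2 -1 -1)], sign=-1
⇒ 4πI² = 21/361
I = (+1)√(21/361/(4π)) = 0.06803793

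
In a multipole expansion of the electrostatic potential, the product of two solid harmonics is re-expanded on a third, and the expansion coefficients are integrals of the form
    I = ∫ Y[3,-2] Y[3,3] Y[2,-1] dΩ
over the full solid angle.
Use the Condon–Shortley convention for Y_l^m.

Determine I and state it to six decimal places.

-0.210261

Rules hold: Σm=0, L=8 even, 0≤2≤6.
N = 7·7·5 = 245
Δ = 4!·2!·2!/9! = 1/3780
Racah Σ t=1..3: t=1:−1/24 t=2:+1/4 t=3:−1/24 = 1/6
⇒ 3j(3 3 2; 0 0 0)² = 4/105, sgn +1
Racah Σ t=4..4: t=4:+1/48 = 1/48
⇒ 3j(3 3 2; -2 3 -1)² = 5/84, sgn -1
4πI² = N·(3j₀)²·(3jₘ)² = 5/9
I = -1·√(0.555556/4π) = -0.21026104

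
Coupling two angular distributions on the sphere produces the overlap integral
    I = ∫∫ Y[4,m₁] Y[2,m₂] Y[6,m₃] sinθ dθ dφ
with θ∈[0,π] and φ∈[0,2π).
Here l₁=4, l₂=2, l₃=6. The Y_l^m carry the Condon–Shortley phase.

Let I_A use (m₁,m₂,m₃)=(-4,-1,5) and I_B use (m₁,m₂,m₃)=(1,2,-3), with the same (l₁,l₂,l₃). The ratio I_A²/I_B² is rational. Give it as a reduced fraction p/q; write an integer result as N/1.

55/42

Same 4,2,6: normalisation and zero-m 3j drop out of the ratio.
A: Δ: 0! 8! 4! / 13! → 1/6435; sum: t=0:+1/241920 = 1/241920; 3j²(4 2 6; -4 -1 5) = Δ·Π!·Σ² = 1/39  (sign -1)
B: Δ: 0! 8! 4! / 13! → 1/6435; sum: t=0:+1/17280 = 1/17280; 3j²(4 2 6; 1 2 -3) = Δ·Π!·Σ² = 14/715  (sign -1)
I_A²/I_B² = (1/39)/(14/715) = 55/42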